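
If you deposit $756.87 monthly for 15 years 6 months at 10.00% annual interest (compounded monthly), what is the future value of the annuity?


Future value of an ordinary annuity: FV = PMT × ((1 + r)^n − 1) / r
Monthly rate r = 0.1/12 ≈ 0.00833333, n = 186
FV = $756.87 × ((1 + 0.1/12)^186 − 1) / (0.1/12)
FV = $756.87 × 441.756828
FV = $334,352.49

FV = PMT × ((1+r)^n - 1)/r = $334,352.49


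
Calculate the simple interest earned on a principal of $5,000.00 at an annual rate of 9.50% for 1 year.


Simple interest formula: I = P × r × t
I = $5,000.00 × 0.095 × 1
I = $475.00

I = P × r × t = $475.00


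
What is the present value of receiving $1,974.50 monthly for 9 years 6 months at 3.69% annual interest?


Present value of an ordinary annuity: PV = PMT × (1 − (1 + r)^(−n)) / r
Monthly rate r = 0.0369/12 = 0.003075, n = 114
PV = $1,974.50 × (1 − (1 + 0.0369/12)^(−114)) / (0.0369/12)
PV = $1,974.50 × 96.039174
PV = $189,629.35

PV = PMT × (1-(1+r)^(-n))/r = $189,629.35


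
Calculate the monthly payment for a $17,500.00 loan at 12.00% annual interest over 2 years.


Loan payment formula: PMT = PV × r / (1 − (1 + r)^(−n))
Monthly rate r = 0.12/12 = 0.01, n = 24 months
Denominator: 1 − (1 + 0.12/12)^(−24) = 0.212434
PMT = $17,500.00 × (0.12/12) / 0.212434
PMT = $823.79 per month

PMT = PV × r / (1-(1+r)^(-n)) = $823.79/month


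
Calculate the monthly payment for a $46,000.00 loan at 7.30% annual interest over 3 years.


Loan payment formula: PMT = PV × r / (1 − (1 + r)^(−n))
Monthly rate r = 0.073/12 ≈ 0.00608333, n = 36 months
Denominator: 1 − (1 + 0.073/12)^(−36) = 0.1961452
PMT = $46,000.00 × (0.073/12) / 0.1961452
PMT = $1,426.66 per month

PMT = PV × r / (1-(1+r)^(-n)) = $1,426.66/month


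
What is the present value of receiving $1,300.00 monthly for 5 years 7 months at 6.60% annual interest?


Present value of an ordinary annuity: PV = PMT × (1 − (1 + r)^(−n)) / r
Monthly rate r = 0.066/12 = 0.0055, n = 67
PV = $1,300.00 × (1 − (1 + 0.066/12)^(−67)) / (0.066/12)
PV = $1,300.00 × 55.914541
PV = $72,688.90

PV = PMT × (1-(1+r)^(-n))/r = $72,688.90


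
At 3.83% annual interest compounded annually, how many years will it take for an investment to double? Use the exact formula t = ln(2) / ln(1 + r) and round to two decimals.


Doubling condition: (1 + r)^t = 2
Take ln of both sides: t × ln(1 + r) = ln(2)
t = ln(2) / ln(1 + r)
t = 0.693147 / 0.037585
t = 18.44

t = ln(2) / ln(1 + r) = 18.44 years


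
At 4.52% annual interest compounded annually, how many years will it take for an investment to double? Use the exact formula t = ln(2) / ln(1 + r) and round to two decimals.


Doubling condition: (1 + r)^t = 2
Take ln of both sides: t × ln(1 + r) = ln(2)
t = ln(2) / ln(1 + r)
t = 0.693147 / 0.044208
t = 15.68

t = ln(2) / ln(1 + r) = 15.68 years


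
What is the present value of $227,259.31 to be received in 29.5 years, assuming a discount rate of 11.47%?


Present value formula: PV = FV / (1 + r)^t
PV = $227,259.31 / (1 + 0.1147)^29.5
PV = $227,259.31 / 24.612801
PV = $9,233.38

PV = FV / (1 + r)^t = $9,233.38


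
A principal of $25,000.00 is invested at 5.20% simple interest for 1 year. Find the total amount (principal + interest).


Total amount formula: A = P(1 + rt) = P + P·r·t
Interest: I = P × r × t = $25,000.00 × 0.052 × 1 = $1,300.00
A = P + I = $25,000.00 + $1,300.00 = $26,300.00

A = P + I = P(1 + rt) = $26,300.00


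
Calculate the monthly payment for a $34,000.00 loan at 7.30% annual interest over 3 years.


Loan payment formula: PMT = PV × r / (1 − (1 + r)^(−n))
Monthly rate r = 0.073/12 ≈ 0.00608333, n = 36 months
Denominator: 1 − (1 + 0.073/12)^(−36) = 0.196145
PMT = $34,000.00 × (0.073/12) / 0.196145
PMT = $1,054.49 per month

PMT = PV × r / (1-(1+r)^(-n)) = $1,054.49/month


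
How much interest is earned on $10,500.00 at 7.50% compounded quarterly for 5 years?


Compound interest earned = final amount − principal.
A = P(1 + r/n)^(nt) = $10,500.00 × (1 + 0.075/4)^(4 × 5) = $15,224.45
Interest = A − P = $15,224.45 − $10,500.00 = $4,724.45

Interest = A - P = $4,724.45


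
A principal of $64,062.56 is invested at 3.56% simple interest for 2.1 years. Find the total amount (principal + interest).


Total amount formula: A = P(1 + rt) = P + P·r·t
Interest: I = P × r × t = $64,062.56 × 0.0356 × 2.1 = $4,789.32
A = P + I = $64,062.56 + $4,789.32 = $68,851.88

A = P + I = P(1 + rt) = $68,851.88


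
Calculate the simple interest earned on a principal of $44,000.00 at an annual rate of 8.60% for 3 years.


Simple interest formula: I = P × r × t
I = $44,000.00 × 0.086 × 3
I = $11,352.00

I = P × r × t = $11,352.00


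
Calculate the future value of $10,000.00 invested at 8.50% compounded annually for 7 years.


Compound interest formula: A = P(1 + r/n)^(nt)
A = $10,000.00 × (1 + 0.085/1)^(1 × 7)
Growth factor: (1 + 0.085/1)^7 = 1.770142
A = $10,000.00 × 1.770142
A = $17,701.42

A = P(1 + r/n)^(nt) = $17,701.42


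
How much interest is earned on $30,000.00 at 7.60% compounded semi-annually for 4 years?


Compound interest earned = final amount − principal.
A = P(1 + r/n)^(nt) = $30,000.00 × (1 + 0.076/2)^(2 × 4) = $40,429.66
Interest = A − P = $40,429.66 − $30,000.00 = $10,429.66

Interest = A - P = $10,429.66


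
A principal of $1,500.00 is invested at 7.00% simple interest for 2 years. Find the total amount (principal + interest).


Total amount formula: A = P(1 + rt) = P + P·r·t
Interest: I = P × r × t = $1,500.00 × 0.07 × 2 = $210.00
A = P + I = $1,500.00 + $210.00 = $1,710.00

A = P + I = P(1 + rt) = $1,710.00


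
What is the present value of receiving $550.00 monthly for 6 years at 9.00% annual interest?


Present value of an ordinary annuity: PV = PMT × (1 − (1 + r)^(−n)) / r
Monthly rate r = 0.09/12 = 0.0075, n = 72
PV = $550.00 × (1 − (1 + 0.09/12)^(−72)) / (0.09/12)
PV = $550.00 × 55.476849
PV = $30,512.27

PV = PMT × (1-(1+r)^(-n))/r = $30,512.27


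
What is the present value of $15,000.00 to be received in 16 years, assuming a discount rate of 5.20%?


Present value formula: PV = FV / (1 + r)^t
PV = $15,000.00 / (1 + 0.052)^16
PV = $15,000.00 / 2.250359
PV = $6,665.60

PV = FV / (1 + r)^t = $6,665.60


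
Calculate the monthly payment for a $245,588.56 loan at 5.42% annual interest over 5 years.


Loan payment formula: PMT = PV × r / (1 − (1 + r)^(−n))
Monthly rate r = 0.0542/12 ≈ 0.00451667, n = 60 months
Denominator: 1 − (1 + 0.0542/12)^(−60) = 0.236918
PMT = $245,588.56 × (0.0542/12) / 0.236918
PMT = $4,681.96 per month

PMT = PV × r / (1-(1+r)^(-n)) = $4,681.96/month


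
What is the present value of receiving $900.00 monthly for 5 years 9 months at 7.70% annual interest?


Present value of an ordinary annuity: PV = PMT × (1 − (1 + r)^(−n)) / r
Monthly rate r = 0.077/12 ≈ 0.00641667, n = 69
PV = $900.00 × (1 − (1 + 0.077/12)^(−69)) / (0.077/12)
PV = $900.00 × 55.608803
PV = $50,047.92

PV = PMT × (1-(1+r)^(-n))/r = $50,047.92


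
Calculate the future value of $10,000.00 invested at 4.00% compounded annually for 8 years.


Compound interest formula: A = P(1 + r/n)^(nt)
A = $10,000.00 × (1 + 0.04/1)^(1 × 8)
Growth factor: (1 + 0.04/1)^8 = 1.368569
A = $10,000.00 × 1.368569
A = $13,685.69

A = P(1 + r/n)^(nt) = $13,685.69


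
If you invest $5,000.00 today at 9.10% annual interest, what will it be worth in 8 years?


Future value formula: FV = PV × (1 + r)^t
FV = $5,000.00 × (1 + 0.091)^8
FV = $5,000.00 × 2.007234
FV = $10,036.17

FV = PV × (1 + r)^t = $10,036.17


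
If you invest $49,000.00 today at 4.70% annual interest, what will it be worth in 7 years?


Future value formula: FV = PV × (1 + r)^t
FV = $49,000.00 × (1 + 0.047)^7
FV = $49,000.00 × 1.3791985
FV = $67,580.73

FV = PV × (1 + r)^t = $67,580.73


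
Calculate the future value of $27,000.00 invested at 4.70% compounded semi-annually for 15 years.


Compound interest formula: A = P(1 + r/n)^(nt)
A = $27,000.00 × (1 + 0.047/2)^(2 × 15)
Growth factor: (1 + 0.047/2)^30 = 2.007407
A = $27,000.00 × 2.007407
A = $54,199.99

A = P(1 + r/n)^(nt) = $54,199.99


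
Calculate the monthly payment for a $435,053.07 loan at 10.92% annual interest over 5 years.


Loan payment formula: PMT = PV × r / (1 − (1 + r)^(−n))
Monthly rate r = 0.1092/12 = 0.0091, n = 60 months
Denominator: 1 − (1 + 0.1092/12)^(−60) = 0.4193056
PMT = $435,053.07 × (0.1092/12) / 0.4193056
PMT = $9,441.76 per month

PMT = PV × r / (1-(1+r)^(-n)) = $9,441.76/month


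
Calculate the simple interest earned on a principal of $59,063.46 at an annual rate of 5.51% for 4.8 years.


Simple interest formula: I = P × r × t
I = $59,063.46 × 0.0551 × 4.8
I = $15,621.10

I = P × r × t = $15,621.10


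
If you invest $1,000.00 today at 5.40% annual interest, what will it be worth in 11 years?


Future value formula: FV = PV × (1 + r)^t
FV = $1,000.00 × (1 + 0.054)^11
FV = $1,000.00 × 1.783392
FV = $1,783.39

FV = PV × (1 + r)^t = $1,783.39


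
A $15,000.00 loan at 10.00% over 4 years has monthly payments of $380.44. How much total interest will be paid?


Total paid over the life of the loan = PMT × n.
Total paid = $380.44 × 48 = $18,261.12
Total interest = total paid − principal = $18,261.12 − $15,000.00 = $3,261.12

Total interest = (PMT × n) - PV = $3,261.12


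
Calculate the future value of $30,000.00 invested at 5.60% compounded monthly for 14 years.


Compound interest formula: A = P(1 + r/n)^(nt)
A = $30,000.00 × (1 + 0.056/12)^(12 × 14)
Growth factor: (1 + 0.056/12)^168 = 2.186225
A = $30,000.00 × 2.186225
A = $65,586.75

A = P(1 + r/n)^(nt) = $65,586.75


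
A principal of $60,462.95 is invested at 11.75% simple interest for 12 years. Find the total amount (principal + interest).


Total amount formula: A = P(1 + rt) = P + P·r·t
Interest: I = P × r × t = $60,462.95 × 0.1175 × 12 = $85,252.76
A = P + I = $60,462.95 + $85,252.76 = $145,715.71

A = P + I = P(1 + rt) = $145,715.71


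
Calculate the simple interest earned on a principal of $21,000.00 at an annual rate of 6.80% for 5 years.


Simple interest formula: I = P × r × t
I = $21,000.00 × 0.068 × 5
I = $7,140.00

I = P × r × t = $7,140.00


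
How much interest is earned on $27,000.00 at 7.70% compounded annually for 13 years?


Compound interest earned = final amount − principal.
A = P(1 + r/n)^(nt) = $27,000.00 × (1 + 0.077/1)^(1 × 13) = $70,821.95
Interest = A − P = $70,821.95 − $27,000.00 = $43,821.95

Interest = A - P = $43,821.95


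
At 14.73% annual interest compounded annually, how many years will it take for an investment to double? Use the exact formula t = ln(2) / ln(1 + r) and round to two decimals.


Doubling condition: (1 + r)^t = 2
Take ln of both sides: t × ln(1 + r) = ln(2)
t = ln(2) / ln(1 + r)
t = 0.693147 / 0.137411
t = 5.04

t = ln(2) / ln(1 + r) = 5.04 years


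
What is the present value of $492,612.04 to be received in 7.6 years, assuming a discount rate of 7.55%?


Present value formula: PV = FV / (1 + r)^t
PV = $492,612.04 / (1 + 0.0755)^7.6
PV = $492,612.04 / 1.738758
PV = $283,312.59

PV = FV / (1 + r)^t = $283,312.59


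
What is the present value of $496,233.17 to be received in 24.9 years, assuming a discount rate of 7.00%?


Present value formula: PV = FV / (1 + r)^t
PV = $496,233.17 / (1 + 0.07)^24.9
PV = $496,233.17 / 5.390835
PV = $92,051.26

PV = FV / (1 + r)^t = $92,051.26


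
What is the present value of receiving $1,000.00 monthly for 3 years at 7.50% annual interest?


Present value of an ordinary annuity: PV = PMT × (1 − (1 + r)^(−n)) / r
Monthly rate r = 0.075/12 = 0.00625, n = 36
PV = $1,000.00 × (1 − (1 + 0.075/12)^(−36)) / (0.075/12)
PV = $1,000.00 × 32.147913
PV = $32,147.91

PV = PMT × (1-(1+r)^(-n))/r = $32,147.91


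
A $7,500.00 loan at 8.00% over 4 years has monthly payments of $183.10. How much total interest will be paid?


Total paid over the life of the loan = PMT × n.
Total paid = $183.10 × 48 = $8,788.80
Total interest = total paid − principal = $8,788.80 − $7,500.00 = $1,288.80

Total interest = (PMT × n) - PV = $1,288.80


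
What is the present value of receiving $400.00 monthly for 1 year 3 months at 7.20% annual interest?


Present value of an ordinary annuity: PV = PMT × (1 − (1 + r)^(−n)) / r
Monthly rate r = 0.072/12 = 0.006, n = 15
PV = $400.00 × (1 − (1 + 0.072/12)^(−15)) / (0.072/12)
PV = $400.00 × 14.303834
PV = $5,721.53

PV = PMT × (1-(1+r)^(-n))/r = $5,721.53


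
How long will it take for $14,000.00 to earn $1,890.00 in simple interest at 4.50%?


Rearrange the simple interest formula for t:
I = P × r × t  ⇒  t = I / (P × r)
t = $1,890.00 / ($14,000.00 × 0.045)
t = 3

t = I/(P×r) = 3 years


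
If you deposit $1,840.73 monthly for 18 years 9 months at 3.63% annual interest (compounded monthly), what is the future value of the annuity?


Future value of an ordinary annuity: FV = PMT × ((1 + r)^n − 1) / r
Monthly rate r = 0.0363/12 = 0.003025, n = 225
FV = $1,840.73 × ((1 + 0.0363/12)^225 − 1) / (0.0363/12)
FV = $1,840.73 × 321.680547
FV = $592,127.03

FV = PMT × ((1+r)^n - 1)/r = $592,127.03


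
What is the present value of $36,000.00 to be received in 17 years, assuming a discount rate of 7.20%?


Present value formula: PV = FV / (1 + r)^t
PV = $36,000.00 / (1 + 0.072)^17
PV = $36,000.00 / 3.260704
PV = $11,040.56

PV = FV / (1 + r)^t = $11,040.56


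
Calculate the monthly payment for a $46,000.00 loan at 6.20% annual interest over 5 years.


Loan payment formula: PMT = PV × r / (1 − (1 + r)^(−n))
Monthly rate r = 0.062/12 ≈ 0.00516667, n = 60 months
Denominator: 1 − (1 + 0.062/12)^(−60) = 0.265967
PMT = $46,000.00 × (0.062/12) / 0.265967
PMT = $893.59 per month

PMT = PV × r / (1-(1+r)^(-n)) = $893.59/month


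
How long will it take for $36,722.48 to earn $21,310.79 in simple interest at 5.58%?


Rearrange the simple interest formula for t:
I = P × r × t  ⇒  t = I / (P × r)
t = $21,310.79 / ($36,722.48 × 0.0558)
t = 10.4

t = I/(P×r) = 10.4 years


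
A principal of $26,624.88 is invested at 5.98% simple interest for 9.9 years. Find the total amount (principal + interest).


Total amount formula: A = P(1 + rt) = P + P·r·t
Interest: I = P × r × t = $26,624.88 × 0.0598 × 9.9 = $15,762.46
A = P + I = $26,624.88 + $15,762.46 = $42,387.34

A = P + I = P(1 + rt) = $42,387.34


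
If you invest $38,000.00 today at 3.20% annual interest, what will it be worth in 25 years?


Future value formula: FV = PV × (1 + r)^t
FV = $38,000.00 × (1 + 0.032)^25
FV = $38,000.00 × 2.1978216
FV = $83,517.22

FV = PV × (1 + r)^t = $83,517.22


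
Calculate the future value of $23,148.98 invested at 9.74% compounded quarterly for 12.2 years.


Compound interest formula: A = P(1 + r/n)^(nt)
A = $23,148.98 × (1 + 0.0974/4)^(4 × 12.2)
Growth factor: (1 + 0.0974/4)^48.8 = 3.2350466
A = $23,148.98 × 3.2350466
A = $74,888.03

A = P(1 + r/n)^(nt) = $74,888.03


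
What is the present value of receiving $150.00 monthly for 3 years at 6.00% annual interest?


Present value of an ordinary annuity: PV = PMT × (1 − (1 + r)^(−n)) / r
Monthly rate r = 0.06/12 = 0.005, n = 36
PV = $150.00 × (1 − (1 + 0.06/12)^(−36)) / (0.06/12)
PV = $150.00 × 32.871016
PV = $4,930.65

PV = PMT × (1-(1+r)^(-n))/r = $4,930.65


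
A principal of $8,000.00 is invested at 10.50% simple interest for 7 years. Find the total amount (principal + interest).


Total amount formula: A = P(1 + rt) = P + P·r·t
Interest: I = P × r × t = $8,000.00 × 0.105 × 7 = $5,880.00
A = P + I = $8,000.00 + $5,880.00 = $13,880.00

A = P + I = P(1 + rt) = $13,880.00


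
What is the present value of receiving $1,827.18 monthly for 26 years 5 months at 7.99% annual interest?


Present value of an ordinary annuity: PV = PMT × (1 − (1 + r)^(−n)) / r
Monthly rate r = 0.0799/12 ≈ 0.00665833, n = 317
PV = $1,827.18 × (1 − (1 + 0.0799/12)^(−317)) / (0.0799/12)
PV = $1,827.18 × 131.864128
PV = $240,939.50

PV = PMT × (1-(1+r)^(-n))/r = $240,939.50


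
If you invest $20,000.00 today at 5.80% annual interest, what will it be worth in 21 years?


Future value formula: FV = PV × (1 + r)^t
FV = $20,000.00 × (1 + 0.058)^21
FV = $20,000.00 × 3.2673753
FV = $65,347.51

FV = PV × (1 + r)^t = $65,347.51


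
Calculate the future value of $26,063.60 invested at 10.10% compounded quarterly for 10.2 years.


Compound interest formula: A = P(1 + r/n)^(nt)
A = $26,063.60 × (1 + 0.101/4)^(4 × 10.2)
Growth factor: (1 + 0.101/4)^40.8 = 2.7660176
A = $26,063.60 × 2.7660176
A = $72,092.38

A = P(1 + r/n)^(nt) = $72,092.38


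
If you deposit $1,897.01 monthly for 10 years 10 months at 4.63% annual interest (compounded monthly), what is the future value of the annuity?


Future value of an ordinary annuity: FV = PMT × ((1 + r)^n − 1) / r
Monthly rate r = 0.0463/12 ≈ 0.00385833, n = 130
FV = $1,897.01 × ((1 + 0.0463/12)^130 − 1) / (0.0463/12)
FV = $1,897.01 × 168.399340
FV = $319,455.23

FV = PMT × ((1+r)^n - 1)/r = $319,455.23


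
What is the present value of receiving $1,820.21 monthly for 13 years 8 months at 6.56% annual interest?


Present value of an ordinary annuity: PV = PMT × (1 − (1 + r)^(−n)) / r
Monthly rate r = 0.0656/12 ≈ 0.00546667, n = 164
PV = $1,820.21 × (1 − (1 + 0.0656/12)^(−164)) / (0.0656/12)
PV = $1,820.21 × 108.113615
PV = $196,789.48

PV = PMT × (1-(1+r)^(-n))/r = $196,789.48


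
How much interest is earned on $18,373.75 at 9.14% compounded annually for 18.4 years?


Compound interest earned = final amount − principal.
A = P(1 + r/n)^(nt) = $18,373.75 × (1 + 0.0914/1)^(1 × 18.4) = $91,854.93
Interest = A − P = $91,854.93 − $18,373.75 = $73,481.18

Interest = A - P = $73,481.18


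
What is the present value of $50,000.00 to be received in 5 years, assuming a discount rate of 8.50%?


Present value formula: PV = FV / (1 + r)^t
PV = $50,000.00 / (1 + 0.085)^5
PV = $50,000.00 / 1.5036567
PV = $33,252.27

PV = FV / (1 + r)^t = $33,252.27


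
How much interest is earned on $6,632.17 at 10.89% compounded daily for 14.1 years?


Compound interest earned = final amount − principal.
A = P(1 + r/n)^(nt) = $6,632.17 × (1 + 0.1089/365)^(365 × 14.1) = $30,790.09
Interest = A − P = $30,790.09 − $6,632.17 = $24,157.92

Interest = A - P = $24,157.92


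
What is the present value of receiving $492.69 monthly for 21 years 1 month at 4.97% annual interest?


Present value of an ordinary annuity: PV = PMT × (1 − (1 + r)^(−n)) / r
Monthly rate r = 0.0497/12 ≈ 0.00414167, n = 253
PV = $492.69 × (1 − (1 + 0.0497/12)^(−253)) / (0.0497/12)
PV = $492.69 × 156.590693
PV = $77,150.67

PV = PMT × (1-(1+r)^(-n))/r = $77,150.67


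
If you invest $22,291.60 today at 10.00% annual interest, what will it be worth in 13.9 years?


Future value formula: FV = PV × (1 + r)^t
FV = $22,291.60 × (1 + 0.1)^13.9
FV = $22,291.60 × 3.761476
FV = $83,849.32

FV = PV × (1 + r)^t = $83,849.32


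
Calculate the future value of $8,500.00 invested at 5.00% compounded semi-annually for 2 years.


Compound interest formula: A = P(1 + r/n)^(nt)
A = $8,500.00 × (1 + 0.05/2)^(2 × 2)
Growth factor: (1 + 0.05/2)^4 = 1.103813
A = $8,500.00 × 1.103813
A = $9,382.41

A = P(1 + r/n)^(nt) = $9,382.41


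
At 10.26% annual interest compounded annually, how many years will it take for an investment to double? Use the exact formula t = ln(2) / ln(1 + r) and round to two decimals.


Doubling condition: (1 + r)^t = 2
Take ln of both sides: t × ln(1 + r) = ln(2)
t = ln(2) / ln(1 + r)
t = 0.693147 / 0.097671
t = 7.10

t = ln(2) / ln(1 + r) = 7.10 years


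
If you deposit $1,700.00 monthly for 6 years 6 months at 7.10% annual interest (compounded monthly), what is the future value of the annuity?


Future value of an ordinary annuity: FV = PMT × ((1 + r)^n − 1) / r
Monthly rate r = 0.071/12 ≈ 0.00591667, n = 78
FV = $1,700.00 × ((1 + 0.071/12)^78 − 1) / (0.071/12)
FV = $1,700.00 × 98.754239
FV = $167,882.21

FV = PMT × ((1+r)^n - 1)/r = $167,882.21


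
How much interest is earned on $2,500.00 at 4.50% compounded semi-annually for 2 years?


Compound interest earned = final amount − principal.
A = P(1 + r/n)^(nt) = $2,500.00 × (1 + 0.045/2)^(2 × 2) = $2,732.71
Interest = A − P = $2,732.71 − $2,500.00 = $232.71

Interest = A - P = $232.71


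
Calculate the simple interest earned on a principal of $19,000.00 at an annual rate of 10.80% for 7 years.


Simple interest formula: I = P × r × t
I = $19,000.00 × 0.108 × 7
I = $14,364.00

I = P × r × t = $14,364.00


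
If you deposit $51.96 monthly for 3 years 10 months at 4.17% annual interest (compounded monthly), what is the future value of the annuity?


Future value of an ordinary annuity: FV = PMT × ((1 + r)^n − 1) / r
Monthly rate r = 0.0417/12 = 0.003475, n = 46
FV = $51.96 × ((1 + 0.0417/12)^46 − 1) / (0.0417/12)
FV = $51.96 × 49.786985
FV = $2,586.93

FV = PMT × ((1+r)^n - 1)/r = $2,586.93


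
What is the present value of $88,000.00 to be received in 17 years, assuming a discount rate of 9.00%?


Present value formula: PV = FV / (1 + r)^t
PV = $88,000.00 / (1 + 0.09)^17
PV = $88,000.00 / 4.327633
PV = $20,334.44

PV = FV / (1 + r)^t = $20,334.44


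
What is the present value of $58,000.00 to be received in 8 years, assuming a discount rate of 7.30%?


Present value formula: PV = FV / (1 + r)^t
PV = $58,000.00 / (1 + 0.073)^8
PV = $58,000.00 / 1.757105
PV = $33,008.84

PV = FV / (1 + r)^t = $33,008.84


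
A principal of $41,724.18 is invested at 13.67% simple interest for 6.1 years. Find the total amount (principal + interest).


Total amount formula: A = P(1 + rt) = P + P·r·t
Interest: I = P × r × t = $41,724.18 × 0.1367 × 6.1 = $34,792.54
A = P + I = $41,724.18 + $34,792.54 = $76,516.72

A = P + I = P(1 + rt) = $76,516.72


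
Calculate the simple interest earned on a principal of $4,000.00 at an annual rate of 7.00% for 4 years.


Simple interest formula: I = P × r × t
I = $4,000.00 × 0.07 × 4
I = $1,120.00

I = P × r × t = $1,120.00


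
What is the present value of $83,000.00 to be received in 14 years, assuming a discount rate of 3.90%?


Present value formula: PV = FV / (1 + r)^t
PV = $83,000.00 / (1 + 0.039)^14
PV = $83,000.00 / 1.70851055
PV = $48,580.33

PV = FV / (1 + r)^t = $48,580.33


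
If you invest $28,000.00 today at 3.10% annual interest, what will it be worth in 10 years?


Future value formula: FV = PV × (1 + r)^t
FV = $28,000.00 × (1 + 0.031)^10
FV = $28,000.00 × 1.3570213
FV = $37,996.60

FV = PV × (1 + r)^t = $37,996.60


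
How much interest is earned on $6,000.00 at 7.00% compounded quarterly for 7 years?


Compound interest earned = final amount − principal.
A = P(1 + r/n)^(nt) = $6,000.00 × (1 + 0.07/4)^(4 × 7) = $9,752.48
Interest = A − P = $9,752.48 − $6,000.00 = $3,752.48

Interest = A - P = $3,752.48


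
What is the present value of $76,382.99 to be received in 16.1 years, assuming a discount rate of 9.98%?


Present value formula: PV = FV / (1 + r)^t
PV = $76,382.99 / (1 + 0.0998)^16.1
PV = $76,382.99 / 4.625416
PV = $16,513.76

PV = FV / (1 + r)^t = $16,513.76


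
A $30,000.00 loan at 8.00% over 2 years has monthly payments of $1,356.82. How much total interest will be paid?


Total paid over the life of the loan = PMT × n.
Total paid = $1,356.82 × 24 = $32,563.68
Total interest = total paid − principal = $32,563.68 − $30,000.00 = $2,563.68

Total interest = (PMT × n) - PV = $2,563.68


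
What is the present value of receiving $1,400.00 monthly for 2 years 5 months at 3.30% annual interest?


Present value of an ordinary annuity: PV = PMT × (1 − (1 + r)^(−n)) / r
Monthly rate r = 0.033/12 = 0.00275, n = 29
PV = $1,400.00 × (1 − (1 + 0.033/12)^(−29)) / (0.033/12)
PV = $1,400.00 × 27.837009
PV = $38,971.81

PV = PMT × (1-(1+r)^(-n))/r = $38,971.81


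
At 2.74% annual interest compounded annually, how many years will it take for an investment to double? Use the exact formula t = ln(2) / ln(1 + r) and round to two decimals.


Doubling condition: (1 + r)^t = 2
Take ln of both sides: t × ln(1 + r) = ln(2)
t = ln(2) / ln(1 + r)
t = 0.693147 / 0.027031
t = 25.64

t = ln(2) / ln(1 + r) = 25.64 years


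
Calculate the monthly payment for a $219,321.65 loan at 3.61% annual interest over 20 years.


Loan payment formula: PMT = PV × r / (1 − (1 + r)^(−n))
Monthly rate r = 0.0361/12 ≈ 0.00300833, n = 240 months
Denominator: 1 − (1 + 0.0361/12)^(−240) = 0.513693
PMT = $219,321.65 × (0.0361/12) / 0.513693
PMT = $1,284.41 per month

PMT = PV × r / (1-(1+r)^(-n)) = $1,284.41/month


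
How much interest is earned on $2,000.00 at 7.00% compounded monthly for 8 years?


Compound interest earned = final amount − principal.
A = P(1 + r/n)^(nt) = $2,000.00 × (1 + 0.07/12)^(12 × 8) = $3,495.65
Interest = A − P = $3,495.65 − $2,000.00 = $1,495.65

Interest = A - P = $1,495.65


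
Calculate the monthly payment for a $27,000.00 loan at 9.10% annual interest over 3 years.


Loan payment formula: PMT = PV × r / (1 − (1 + r)^(−n))
Monthly rate r = 0.091/12 ≈ 0.00758333, n = 36 months
Denominator: 1 − (1 + 0.091/12)^(−36) = 0.238123
PMT = $27,000.00 × (0.091/12) / 0.238123
PMT = $859.85 per month

PMT = PV × r / (1-(1+r)^(-n)) = $859.85/month


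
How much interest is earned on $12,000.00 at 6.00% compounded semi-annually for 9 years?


Compound interest earned = final amount − principal.
A = P(1 + r/n)^(nt) = $12,000.00 × (1 + 0.06/2)^(2 × 9) = $20,429.20
Interest = A − P = $20,429.20 − $12,000.00 = $8,429.20

Interest = A - P = $8,429.20


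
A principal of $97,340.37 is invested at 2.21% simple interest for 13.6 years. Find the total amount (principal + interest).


Total amount formula: A = P(1 + rt) = P + P·r·t
Interest: I = P × r × t = $97,340.37 × 0.0221 × 13.6 = $29,256.62
A = P + I = $97,340.37 + $29,256.62 = $126,596.99

A = P + I = P(1 + rt) = $126,596.99


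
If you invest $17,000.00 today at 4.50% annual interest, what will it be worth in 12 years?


Future value formula: FV = PV × (1 + r)^t
FV = $17,000.00 × (1 + 0.045)^12
FV = $17,000.00 × 1.695881
FV = $28,829.98

FV = PV × (1 + r)^t = $28,829.98


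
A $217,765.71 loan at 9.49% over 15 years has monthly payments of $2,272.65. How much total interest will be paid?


Total paid over the life of the loan = PMT × n.
Total paid = $2,272.65 × 180 = $409,077.00
Total interest = total paid − principal = $409,077.00 − $217,765.71 = $191,311.29

Total interest = (PMT × n) - PV = $191,311.29


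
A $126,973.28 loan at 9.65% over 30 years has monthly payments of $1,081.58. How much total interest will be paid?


Total paid over the life of the loan = PMT × n.
Total paid = $1,081.58 × 360 = $389,368.80
Total interest = total paid − principal = $389,368.80 − $126,973.28 = $262,395.52

Total interest = (PMT × n) - PV = $262,395.52


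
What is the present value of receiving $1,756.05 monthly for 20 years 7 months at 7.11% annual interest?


Present value of an ordinary annuity: PV = PMT × (1 − (1 + r)^(−n)) / r
Monthly rate r = 0.0711/12 = 0.005925, n = 247
PV = $1,756.05 × (1 − (1 + 0.0711/12)^(−247)) / (0.0711/12)
PV = $1,756.05 × 129.547300
PV = $227,491.54

PV = PMT × (1-(1+r)^(-n))/r = $227,491.54


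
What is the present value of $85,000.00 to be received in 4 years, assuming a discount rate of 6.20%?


Present value formula: PV = FV / (1 + r)^t
PV = $85,000.00 / (1 + 0.062)^4
PV = $85,000.00 / 1.2720321
PV = $66,822.21

PV = FV / (1 + r)^t = $66,822.21


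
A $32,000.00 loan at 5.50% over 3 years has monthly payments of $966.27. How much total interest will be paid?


Total paid over the life of the loan = PMT × n.
Total paid = $966.27 × 36 = $34,785.72
Total interest = total paid − principal = $34,785.72 − $32,000.00 = $2,785.72

Total interest = (PMT × n) - PV = $2,785.72


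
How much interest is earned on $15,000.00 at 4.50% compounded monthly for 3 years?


Compound interest earned = final amount − principal.
A = P(1 + r/n)^(nt) = $15,000.00 × (1 + 0.045/12)^(12 × 3) = $17,163.72
Interest = A − P = $17,163.72 − $15,000.00 = $2,163.72

Interest = A - P = $2,163.72


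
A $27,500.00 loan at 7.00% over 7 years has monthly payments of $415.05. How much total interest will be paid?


Total paid over the life of the loan = PMT × n.
Total paid = $415.05 × 84 = $34,864.20
Total interest = total paid − principal = $34,864.20 − $27,500.00 = $7,364.20

Total interest = (PMT × n) - PV = $7,364.20


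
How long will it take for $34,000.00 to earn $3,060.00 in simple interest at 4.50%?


Rearrange the simple interest formula for t:
I = P × r × t  ⇒  t = I / (P × r)
t = $3,060.00 / ($34,000.00 × 0.045)
t = 2

t = I/(P×r) = 2 years


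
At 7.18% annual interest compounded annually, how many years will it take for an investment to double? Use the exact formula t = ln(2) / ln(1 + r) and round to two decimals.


Doubling condition: (1 + r)^t = 2
Take ln of both sides: t × ln(1 + r) = ln(2)
t = ln(2) / ln(1 + r)
t = 0.693147 / 0.069339
t = 10.00

t = ln(2) / ln(1 + r) = 10.00 years


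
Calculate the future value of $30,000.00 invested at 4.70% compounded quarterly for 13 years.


Compound interest formula: A = P(1 + r/n)^(nt)
A = $30,000.00 × (1 + 0.047/4)^(4 × 13)
Growth factor: (1 + 0.047/4)^52 = 1.8357227
A = $30,000.00 × 1.8357227
A = $55,071.68

A = P(1 + r/n)^(nt) = $55,071.68


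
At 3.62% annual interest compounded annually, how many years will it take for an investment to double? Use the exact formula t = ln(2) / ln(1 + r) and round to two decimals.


Doubling condition: (1 + r)^t = 2
Take ln of both sides: t × ln(1 + r) = ln(2)
t = ln(2) / ln(1 + r)
t = 0.693147 / 0.035560
t = 19.49

t = ln(2) / ln(1 + r) = 19.49 years


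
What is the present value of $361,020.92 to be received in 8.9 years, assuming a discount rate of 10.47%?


Present value formula: PV = FV / (1 + r)^t
PV = $361,020.92 / (1 + 0.1047)^8.9
PV = $361,020.92 / 2.4259104
PV = $148,818.74

PV = FV / (1 + r)^t = $148,818.74


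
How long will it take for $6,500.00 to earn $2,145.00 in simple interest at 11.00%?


Rearrange the simple interest formula for t:
I = P × r × t  ⇒  t = I / (P × r)
t = $2,145.00 / ($6,500.00 × 0.11)
t = 3

t = I/(P×r) = 3 years


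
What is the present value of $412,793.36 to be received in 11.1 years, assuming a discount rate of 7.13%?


Present value formula: PV = FV / (1 + r)^t
PV = $412,793.36 / (1 + 0.0713)^11.1
PV = $412,793.36 / 2.147896
PV = $192,184.98

PV = FV / (1 + r)^t = $192,184.98


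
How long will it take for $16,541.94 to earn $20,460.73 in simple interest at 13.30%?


Rearrange the simple interest formula for t:
I = P × r × t  ⇒  t = I / (P × r)
t = $20,460.73 / ($16,541.94 × 0.133)
t = 9.3

t = I/(P×r) = 9.3 years


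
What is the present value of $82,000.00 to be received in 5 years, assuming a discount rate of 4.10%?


Present value formula: PV = FV / (1 + r)^t
PV = $82,000.00 / (1 + 0.041)^5
PV = $82,000.00 / 1.22251345
PV = $67,074.93

PV = FV / (1 + r)^t = $67,074.93


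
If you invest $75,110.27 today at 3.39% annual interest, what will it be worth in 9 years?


Future value formula: FV = PV × (1 + r)^t
FV = $75,110.27 × (1 + 0.0339)^9
FV = $75,110.27 × 1.3499162
FV = $101,392.57

FV = PV × (1 + r)^t = $101,392.57


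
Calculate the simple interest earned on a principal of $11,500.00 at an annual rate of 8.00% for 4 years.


Simple interest formula: I = P × r × t
I = $11,500.00 × 0.08 × 4
I = $3,680.00

I = P × r × t = $3,680.00


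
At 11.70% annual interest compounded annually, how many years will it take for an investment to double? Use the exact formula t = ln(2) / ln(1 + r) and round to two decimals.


Doubling condition: (1 + r)^t = 2
Take ln of both sides: t × ln(1 + r) = ln(2)
t = ln(2) / ln(1 + r)
t = 0.693147 / 0.110647
t = 6.26

t = ln(2) / ln(1 + r) = 6.26 years


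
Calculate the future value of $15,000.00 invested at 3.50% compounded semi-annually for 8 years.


Compound interest formula: A = P(1 + r/n)^(nt)
A = $15,000.00 × (1 + 0.035/2)^(2 × 8)
Growth factor: (1 + 0.035/2)^16 = 1.3199294
A = $15,000.00 × 1.3199294
A = $19,798.94

A = P(1 + r/n)^(nt) = $19,798.94


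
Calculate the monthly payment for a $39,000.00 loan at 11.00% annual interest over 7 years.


Loan payment formula: PMT = PV × r / (1 − (1 + r)^(−n))
Monthly rate r = 0.11/12 ≈ 0.00916667, n = 84 months
Denominator: 1 − (1 + 0.11/12)^(−84) = 0.5353599
PMT = $39,000.00 × (0.11/12) / 0.5353599
PMT = $667.78 per month

PMT = PV × r / (1-(1+r)^(-n)) = $667.78/month


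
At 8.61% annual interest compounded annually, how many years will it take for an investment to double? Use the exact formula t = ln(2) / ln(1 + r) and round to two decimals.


Doubling condition: (1 + r)^t = 2
Take ln of both sides: t × ln(1 + r) = ln(2)
t = ln(2) / ln(1 + r)
t = 0.693147 / 0.082593
t = 8.39

t = ln(2) / ln(1 + r) = 8.39 years


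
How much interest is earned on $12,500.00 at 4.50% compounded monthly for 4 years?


Compound interest earned = final amount − principal.
A = P(1 + r/n)^(nt) = $12,500.00 × (1 + 0.045/12)^(12 × 4) = $14,960.18
Interest = A − P = $14,960.18 − $12,500.00 = $2,460.18

Interest = A - P = $2,460.18


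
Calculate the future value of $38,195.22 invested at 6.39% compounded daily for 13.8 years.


Compound interest formula: A = P(1 + r/n)^(nt)
A = $38,195.22 × (1 + 0.0639/365)^(365 × 13.8)
Growth factor: (1 + 0.0639/365)^5037 = 2.415105
A = $38,195.22 × 2.415105
A = $92,245.47

A = P(1 + r/n)^(nt) = $92,245.47


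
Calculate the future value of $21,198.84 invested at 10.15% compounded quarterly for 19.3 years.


Compound interest formula: A = P(1 + r/n)^(nt)
A = $21,198.84 × (1 + 0.1015/4)^(4 × 19.3)
Growth factor: (1 + 0.1015/4)^77.2 = 6.9206412
A = $21,198.84 × 6.9206412
A = $146,709.57

A = P(1 + r/n)^(nt) = $146,709.57


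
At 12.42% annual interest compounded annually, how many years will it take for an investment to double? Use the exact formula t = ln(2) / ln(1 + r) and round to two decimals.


Doubling condition: (1 + r)^t = 2
Take ln of both sides: t × ln(1 + r) = ln(2)
t = ln(2) / ln(1 + r)
t = 0.693147 / 0.117072
t = 5.92

t = ln(2) / ln(1 + r) = 5.92 years


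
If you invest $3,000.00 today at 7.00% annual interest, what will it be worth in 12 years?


Future value formula: FV = PV × (1 + r)^t
FV = $3,000.00 × (1 + 0.07)^12
FV = $3,000.00 × 2.2521916
FV = $6,756.57

FV = PV × (1 + r)^t = $6,756.57


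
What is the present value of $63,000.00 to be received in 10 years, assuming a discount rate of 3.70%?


Present value formula: PV = FV / (1 + r)^t
PV = $63,000.00 / (1 + 0.037)^10
PV = $63,000.00 / 1.43809496
PV = $43,807.96

PV = FV / (1 + r)^t = $43,807.96


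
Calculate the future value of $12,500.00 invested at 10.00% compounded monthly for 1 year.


Compound interest formula: A = P(1 + r/n)^(nt)
A = $12,500.00 × (1 + 0.1/12)^(12 × 1)
Growth factor: (1 + 0.1/12)^12 = 1.104713
A = $12,500.00 × 1.104713
A = $13,808.91

A = P(1 + r/n)^(nt) = $13,808.91


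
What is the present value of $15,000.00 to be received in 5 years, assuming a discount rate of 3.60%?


Present value formula: PV = FV / (1 + r)^t
PV = $15,000.00 / (1 + 0.036)^5
PV = $15,000.00 / 1.193435
PV = $12,568.76

PV = FV / (1 + r)^t = $12,568.76


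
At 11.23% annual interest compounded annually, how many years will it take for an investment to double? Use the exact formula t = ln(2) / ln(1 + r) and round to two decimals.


Doubling condition: (1 + r)^t = 2
Take ln of both sides: t × ln(1 + r) = ln(2)
t = ln(2) / ln(1 + r)
t = 0.693147 / 0.106430
t = 6.51

t = ln(2) / ln(1 + r) = 6.51 years


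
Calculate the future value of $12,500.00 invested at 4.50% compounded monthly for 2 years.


Compound interest formula: A = P(1 + r/n)^(nt)
A = $12,500.00 × (1 + 0.045/12)^(12 × 2)
Growth factor: (1 + 0.045/12)^24 = 1.0939901
A = $12,500.00 × 1.0939901
A = $13,674.88

A = P(1 + r/n)^(nt) = $13,674.88


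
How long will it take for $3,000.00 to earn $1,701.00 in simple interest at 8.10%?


Rearrange the simple interest formula for t:
I = P × r × t  ⇒  t = I / (P × r)
t = $1,701.00 / ($3,000.00 × 0.081)
t = 7

t = I/(P×r) = 7 years


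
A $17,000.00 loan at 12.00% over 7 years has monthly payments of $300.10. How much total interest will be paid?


Total paid over the life of the loan = PMT × n.
Total paid = $300.10 × 84 = $25,208.40
Total interest = total paid − principal = $25,208.40 − $17,000.00 = $8,208.40

Total interest = (PMT × n) - PV = $8,208.40


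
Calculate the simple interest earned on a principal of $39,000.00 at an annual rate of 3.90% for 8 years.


Simple interest formula: I = P × r × t
I = $39,000.00 × 0.039 × 8
I = $12,168.00

I = P × r × t = $12,168.00


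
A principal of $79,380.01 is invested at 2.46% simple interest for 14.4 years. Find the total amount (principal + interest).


Total amount formula: A = P(1 + rt) = P + P·r·t
Interest: I = P × r × t = $79,380.01 × 0.0246 × 14.4 = $28,119.57
A = P + I = $79,380.01 + $28,119.57 = $107,499.58

A = P + I = P(1 + rt) = $107,499.58


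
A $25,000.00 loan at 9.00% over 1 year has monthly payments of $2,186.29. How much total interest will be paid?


Total paid over the life of the loan = PMT × n.
Total paid = $2,186.29 × 12 = $26,235.48
Total interest = total paid − principal = $26,235.48 − $25,000.00 = $1,235.48

Total interest = (PMT × n) - PV = $1,235.48


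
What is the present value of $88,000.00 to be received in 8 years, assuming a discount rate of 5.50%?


Present value formula: PV = FV / (1 + r)^t
PV = $88,000.00 / (1 + 0.055)^8
PV = $88,000.00 / 1.5346865
PV = $57,340.70

PV = FV / (1 + r)^t = $57,340.70


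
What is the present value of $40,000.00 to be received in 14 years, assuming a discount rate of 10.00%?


Present value formula: PV = FV / (1 + r)^t
PV = $40,000.00 / (1 + 0.1)^14
PV = $40,000.00 / 3.797498
PV = $10,533.25

PV = FV / (1 + r)^t = $10,533.25


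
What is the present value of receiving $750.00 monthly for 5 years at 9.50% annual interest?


Present value of an ordinary annuity: PV = PMT × (1 − (1 + r)^(−n)) / r
Monthly rate r = 0.095/12 ≈ 0.00791667, n = 60
PV = $750.00 × (1 − (1 + 0.095/12)^(−60)) / (0.095/12)
PV = $750.00 × 47.614827
PV = $35,711.12

PV = PMT × (1-(1+r)^(-n))/r = $35,711.12


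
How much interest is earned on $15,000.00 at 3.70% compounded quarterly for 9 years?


Compound interest earned = final amount − principal.
A = P(1 + r/n)^(nt) = $15,000.00 × (1 + 0.037/4)^(4 × 9) = $20,895.20
Interest = A − P = $20,895.20 − $15,000.00 = $5,895.20

Interest = A - P = $5,895.20


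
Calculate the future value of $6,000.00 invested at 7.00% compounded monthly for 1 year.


Compound interest formula: A = P(1 + r/n)^(nt)
A = $6,000.00 × (1 + 0.07/12)^(12 × 1)
Growth factor: (1 + 0.07/12)^12 = 1.072290
A = $6,000.00 × 1.072290
A = $6,433.74

A = P(1 + r/n)^(nt) = $6,433.74


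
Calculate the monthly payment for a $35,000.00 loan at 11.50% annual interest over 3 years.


Loan payment formula: PMT = PV × r / (1 − (1 + r)^(−n))
Monthly rate r = 0.115/12 ≈ 0.00958333, n = 36 months
Denominator: 1 − (1 + 0.115/12)^(−36) = 0.290615
PMT = $35,000.00 × (0.115/12) / 0.290615
PMT = $1,154.16 per month

PMT = PV × r / (1-(1+r)^(-n)) = $1,154.16/month
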